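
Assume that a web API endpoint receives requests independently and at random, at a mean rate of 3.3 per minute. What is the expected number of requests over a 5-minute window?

E[N] = λt = 3.3 × 5 = 16.5 (a 5-minute window = 5 minutes).

16.5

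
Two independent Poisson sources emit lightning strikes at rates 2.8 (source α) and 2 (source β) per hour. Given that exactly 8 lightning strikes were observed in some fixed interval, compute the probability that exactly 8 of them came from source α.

Given the total, each event is independently from source α with probability p = λ_α/(λ_α+λ_β) = 2.8/4.8 ≈ 0.5833.
So K ~ Binomial(8, 2.8/4.8): P(K = 8) = C(8,8) · (2.8/4.8)^8 · (2/4.8)^0 ≈ 0.0134.

0.0134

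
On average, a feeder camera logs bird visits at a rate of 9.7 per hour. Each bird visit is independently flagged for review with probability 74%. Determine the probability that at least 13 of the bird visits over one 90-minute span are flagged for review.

0.2861

Thinning: the bird visits that are flagged for review themselves form a Poisson process with rate 0.74 × 9.7 = 7.178 per hour.
Over the interval, μ = 7.178 × 1.5 = 10.767 (a 90-minute span = 1.5 hours).
P(N ≥ 13) = 1 − P(N ≤ 12) ≈ 0.2861.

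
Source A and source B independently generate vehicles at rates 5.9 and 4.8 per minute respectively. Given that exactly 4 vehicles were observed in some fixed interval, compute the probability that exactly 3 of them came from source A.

0.3008

Given the total, each event is independently from source A with probability p = λ_A/(λ_A+λ_B) = 5.9/10.7 ≈ 0.5514.
So K ~ Binomial(4, 5.9/10.7): P(K = 3) = C(4,3) · (5.9/10.7)^3 · (4.8/10.7)^1 ≈ 0.3008.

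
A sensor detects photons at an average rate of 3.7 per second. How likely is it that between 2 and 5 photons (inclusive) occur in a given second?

With mean μ = 3.7 per second,
P(2 ≤ N ≤ 5) = Σ_{j=2}^{5} e^(−3.7) · 3.7^j/j! ≈ 0.7139.

0.7139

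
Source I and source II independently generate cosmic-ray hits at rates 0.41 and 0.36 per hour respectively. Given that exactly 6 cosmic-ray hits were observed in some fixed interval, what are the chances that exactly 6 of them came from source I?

Given the total, each event is independently from source I with probability p = λ_I/(λ_I+λ_II) = 0.41/0.77 ≈ 0.5325.
So K ~ Binomial(6, 0.41/0.77): P(K = 6) = C(6,6) · (0.41/0.77)^6 · (0.36/0.77)^0 ≈ 0.0228.

0.0228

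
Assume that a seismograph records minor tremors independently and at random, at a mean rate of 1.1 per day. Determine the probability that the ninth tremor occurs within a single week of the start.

Over the interval, μ = 1.1 × 7 = 7.7 (a week = 7 days).
The ninth arrival falls in the interval iff at least 9 events occur there: P(S_9 ≤ t) = P(N ≥ 9) = 1 − P(N ≤ 8) ≈ 0.3657.

0.3657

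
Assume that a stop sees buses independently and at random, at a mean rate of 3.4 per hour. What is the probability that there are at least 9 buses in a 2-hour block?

0.2452

Over the interval, μ = 3.4 × 2 = 6.8 (a 2-hour block = 2 hours).
P(N ≥ 9) = 1 − P(N ≤ 8) = 1 − Σ_{j=0}^{8} e^(−μ) μ^j/j! ≈ 0.2452.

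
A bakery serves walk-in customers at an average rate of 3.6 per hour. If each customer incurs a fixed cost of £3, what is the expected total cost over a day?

£259.2

E[N] = 3.6 × 24 = 86.4 (a day = 24 hours); E[cost] = 86.4 × £3 = £259.2.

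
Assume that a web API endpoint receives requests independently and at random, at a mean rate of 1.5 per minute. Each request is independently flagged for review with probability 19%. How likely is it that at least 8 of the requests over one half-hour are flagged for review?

Thinning: the requests that are flagged for review themselves form a Poisson process with rate 0.19 × 1.5 = 0.285 per minute.
Over the interval, μ = 0.285 × 30 = 8.55 (a half-hour = 30 minutes).
P(N ≥ 8) = 1 − P(N ≤ 7) ≈ 0.6208.

0.6208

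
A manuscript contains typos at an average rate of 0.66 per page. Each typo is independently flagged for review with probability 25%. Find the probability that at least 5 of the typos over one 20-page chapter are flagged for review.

0.2374

Thinning: the typos that are flagged for review themselves form a Poisson process with rate 0.25 × 0.66 = 0.165 per page.
Over the interval, μ = 0.165 × 20 = 3.3 (a 20-page chapter = 20 pages).
P(N ≥ 5) = 1 − P(N ≤ 4) ≈ 0.2374.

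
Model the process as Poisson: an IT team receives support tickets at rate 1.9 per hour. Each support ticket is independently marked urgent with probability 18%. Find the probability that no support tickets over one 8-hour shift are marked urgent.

Thinning: the support tickets that are marked urgent themselves form a Poisson process with rate 0.18 × 1.9 = 0.342 per hour.
Over the interval, μ = 0.342 × 8 = 2.736 (an 8-hour shift = 8 hours).
P(N = 0) = e^(−2.736) · 2.736^0/0! ≈ 0.0648.

0.0648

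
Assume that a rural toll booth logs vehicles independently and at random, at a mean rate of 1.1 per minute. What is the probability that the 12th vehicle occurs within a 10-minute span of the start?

Over the interval, μ = 1.1 × 10 = 11 (a 10-minute span = 10 minutes).
The 12th arrival falls in the interval iff at least 12 events occur there: P(S_12 ≤ t) = P(N ≥ 12) = 1 − P(N ≤ 11) ≈ 0.4207.

0.4207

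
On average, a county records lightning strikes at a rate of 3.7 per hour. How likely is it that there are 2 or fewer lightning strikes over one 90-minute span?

0.0853

Over the interval, μ = 3.7 × 1.5 = 5.55 (a 90-minute span = 1.5 hours).
P(N ≤ 2) = Σ_{j=0}^{2} e^(−μ) μ^j/j! ≈ 0.0853.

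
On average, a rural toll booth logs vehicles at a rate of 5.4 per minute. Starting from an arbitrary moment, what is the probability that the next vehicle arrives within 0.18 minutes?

0.6217

Inter-arrival times are exponential with rate λ = 5.4 per minute.
P(T ≤ 0.18) = 1 − e^(−λt) = 1 − e^(−5.4 × 0.18) = 1 − e^(−0.972) ≈ 0.6217.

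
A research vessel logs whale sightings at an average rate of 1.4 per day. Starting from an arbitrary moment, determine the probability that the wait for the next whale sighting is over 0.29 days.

The wait for the next event is exponential with rate λ = 1.4 per day.
P(T > 0.29) = e^(−λt) = e^(−1.4 × 0.29) = e^(−0.406) ≈ 0.6663.

0.6663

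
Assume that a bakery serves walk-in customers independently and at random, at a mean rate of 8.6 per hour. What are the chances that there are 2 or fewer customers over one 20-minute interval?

0.4537

Over the interval, μ = 8.6 × 1/3 ≈ 2.86667 (a 20-minute interval = 1/3 hours).
P(N ≤ 2) = Σ_{j=0}^{2} e^(−μ) μ^j/j! ≈ 0.4537.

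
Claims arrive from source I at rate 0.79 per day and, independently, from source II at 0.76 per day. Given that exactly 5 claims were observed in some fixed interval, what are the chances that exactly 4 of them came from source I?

0.1654

Given the total, each event is independently from source I with probability p = λ_I/(λ_I+λ_II) = 0.79/1.55 ≈ 0.5097.
So K ~ Binomial(5, 0.79/1.55): P(K = 4) = C(5,4) · (0.79/1.55)^4 · (0.76/1.55)^1 ≈ 0.1654.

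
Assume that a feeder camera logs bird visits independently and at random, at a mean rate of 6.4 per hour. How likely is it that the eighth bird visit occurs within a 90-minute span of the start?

0.7416

Over the interval, μ = 6.4 × 1.5 = 9.6 (a 90-minute span = 1.5 hours).
The eighth arrival falls in the interval iff at least 8 events occur there: P(S_8 ≤ t) = P(N ≥ 8) = 1 − P(N ≤ 7) ≈ 0.7416.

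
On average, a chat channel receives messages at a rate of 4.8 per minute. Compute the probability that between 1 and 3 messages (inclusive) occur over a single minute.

0.2860

With mean μ = 4.8 per minute,
P(1 ≤ N ≤ 3) = Σ_{j=1}^{3} e^(−4.8) · 4.8^j/j! ≈ 0.2860.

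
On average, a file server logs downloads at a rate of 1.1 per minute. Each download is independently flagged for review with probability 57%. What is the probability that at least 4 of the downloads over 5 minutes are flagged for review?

Thinning: the downloads that are flagged for review themselves form a Poisson process with rate 0.57 × 1.1 = 0.627 per minute.
Over the interval, μ = 0.627 × 5 = 3.135 (5 minutes).
P(N ≥ 4) = 1 − P(N ≤ 3) ≈ 0.3830.

0.3830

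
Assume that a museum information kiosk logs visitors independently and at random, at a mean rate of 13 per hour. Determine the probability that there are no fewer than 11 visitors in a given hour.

0.7483

With mean μ = 13 per hour,
P(N ≥ 11) = 1 − P(N ≤ 10) = 1 − Σ_{j=0}^{10} e^(−μ) μ^j/j! ≈ 0.7483.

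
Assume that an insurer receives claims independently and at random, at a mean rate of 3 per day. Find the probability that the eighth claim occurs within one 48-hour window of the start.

Over the interval, μ = 3 × 2 = 6 (a 48-hour window = 2 days).
The eighth arrival falls in the interval iff at least 8 events occur there: P(S_8 ≤ t) = P(N ≥ 8) = 1 − P(N ≤ 7) ≈ 0.2560.

0.2560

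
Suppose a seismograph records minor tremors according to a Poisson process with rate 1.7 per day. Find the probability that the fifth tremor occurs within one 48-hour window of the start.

Over the interval, μ = 1.7 × 2 = 3.4 (a 48-hour window = 2 days).
The fifth arrival falls in the interval iff at least 5 events occur there: P(S_5 ≤ t) = P(N ≥ 5) = 1 − P(N ≤ 4) ≈ 0.2558.

0.2558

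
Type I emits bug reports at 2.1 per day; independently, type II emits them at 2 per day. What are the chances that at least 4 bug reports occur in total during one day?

0.5858

Independent Poisson processes superpose: combined rate λ = 2.1 + 2 = 4.1 per day.
So μ = 4.1.
P(N ≥ 4) = 1 − P(N ≤ 3) ≈ 0.5858.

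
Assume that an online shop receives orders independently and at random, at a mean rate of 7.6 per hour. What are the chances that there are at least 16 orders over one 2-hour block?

Over the interval, μ = 7.6 × 2 = 15.2 (a 2-hour block = 2 hours).
P(N ≥ 16) = 1 − P(N ≤ 15) = 1 − Σ_{j=0}^{15} e^(−μ) μ^j/j! ≈ 0.4524.

0.4524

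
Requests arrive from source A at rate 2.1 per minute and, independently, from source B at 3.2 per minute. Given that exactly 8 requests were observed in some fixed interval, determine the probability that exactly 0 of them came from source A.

0.0177

Given the total, each event is independently from source A with probability p = λ_A/(λ_A+λ_B) = 2.1/5.3 ≈ 0.3962.
So K ~ Binomial(8, 2.1/5.3): P(K = 0) = C(8,0) · (2.1/5.3)^0 · (3.2/5.3)^8 ≈ 0.0177.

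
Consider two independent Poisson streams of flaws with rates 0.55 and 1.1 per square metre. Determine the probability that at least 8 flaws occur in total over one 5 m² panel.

0.5814

Independent Poisson processes superpose: combined rate λ = 0.55 + 1.1 = 1.65 per square metre.
Over the interval, μ = 1.65 × 5 = 8.25 (a 5 m² panel = 5 square metres).
P(N ≥ 8) = 1 − P(N ≤ 7) ≈ 0.5814.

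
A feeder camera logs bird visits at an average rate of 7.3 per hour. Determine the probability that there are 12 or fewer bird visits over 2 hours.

0.3021

Over the interval, μ = 7.3 × 2 = 14.6 (2 hours).
P(N ≤ 12) = Σ_{j=0}^{12} e^(−μ) μ^j/j! ≈ 0.3021.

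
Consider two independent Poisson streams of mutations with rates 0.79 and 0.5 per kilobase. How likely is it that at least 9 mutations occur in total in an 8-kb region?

0.7020

Independent Poisson processes superpose: combined rate λ = 0.79 + 0.5 = 1.29 per kilobase.
Over the interval, μ = 1.29 × 8 = 10.32 (an 8-kb region = 8 kilobases).
P(N ≥ 9) = 1 − P(N ≤ 8) ≈ 0.7020.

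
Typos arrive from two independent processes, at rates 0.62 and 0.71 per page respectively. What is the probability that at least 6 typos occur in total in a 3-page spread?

0.2133

Independent Poisson processes superpose: combined rate λ = 0.62 + 0.71 = 1.33 per page.
Over the interval, μ = 1.33 × 3 = 3.99 (a 3-page spread = 3 pages).
P(N ≥ 6) = 1 − P(N ≤ 5) ≈ 0.2133.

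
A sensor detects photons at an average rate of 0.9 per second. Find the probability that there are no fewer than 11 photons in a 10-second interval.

0.2940

Over the interval, μ = 0.9 × 10 = 9 (a 10-second interval = 10 seconds).
P(N ≥ 11) = 1 − P(N ≤ 10) = 1 − Σ_{j=0}^{10} e^(−μ) μ^j/j! ≈ 0.2940.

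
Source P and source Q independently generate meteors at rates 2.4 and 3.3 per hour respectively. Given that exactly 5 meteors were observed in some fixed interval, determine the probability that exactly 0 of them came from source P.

Given the total, each event is independently from source P with probability p = λ_P/(λ_P+λ_Q) = 2.4/5.7 ≈ 0.4211.
So K ~ Binomial(5, 2.4/5.7): P(K = 0) = C(5,0) · (2.4/5.7)^0 · (3.3/5.7)^5 ≈ 0.0650.

0.0650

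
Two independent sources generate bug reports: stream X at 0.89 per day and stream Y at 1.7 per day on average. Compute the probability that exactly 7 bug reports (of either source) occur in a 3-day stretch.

0.1432

Independent Poisson processes superpose: combined rate λ = 0.89 + 1.7 = 2.59 per day.
Over the interval, μ = 2.59 × 3 = 7.77 (a 3-day stretch = 3 days).
P(N = 7) = e^(−7.77) · 7.77^7/7! ≈ 0.1432.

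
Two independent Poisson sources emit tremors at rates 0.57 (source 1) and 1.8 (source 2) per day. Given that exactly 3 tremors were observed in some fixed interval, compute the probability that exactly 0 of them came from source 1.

Given the total, each event is independently from source 1 with probability p = λ_1/(λ_1+λ_2) = 0.57/2.37 ≈ 0.2405.
So K ~ Binomial(3, 0.57/2.37): P(K = 0) = C(3,0) · (0.57/2.37)^0 · (1.8/2.37)^3 ≈ 0.4381.

0.4381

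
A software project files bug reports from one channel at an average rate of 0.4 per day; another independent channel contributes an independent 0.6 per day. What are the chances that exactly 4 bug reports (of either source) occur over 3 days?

Independent Poisson processes superpose: combined rate λ = 0.4 + 0.6 = 1 per day.
Over the interval, μ = 1 × 3 = 3 (3 days).
P(N = 4) = e^(−3) · 3^4/4! ≈ 0.1680.

0.1680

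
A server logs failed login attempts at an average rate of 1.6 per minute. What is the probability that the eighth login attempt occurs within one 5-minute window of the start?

Over the interval, μ = 1.6 × 5 = 8 (a 5-minute window = 5 minutes).
The eighth arrival falls in the interval iff at least 8 events occur there: P(S_8 ≤ t) = P(N ≥ 8) = 1 − P(N ≤ 7) ≈ 0.5470.

0.5470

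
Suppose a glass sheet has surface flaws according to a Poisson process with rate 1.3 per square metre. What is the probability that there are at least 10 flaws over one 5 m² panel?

0.1226

Over the interval, μ = 1.3 × 5 = 6.5 (a 5 m² panel = 5 square metres).
P(N ≥ 10) = 1 − P(N ≤ 9) = 1 − Σ_{j=0}^{9} e^(−μ) μ^j/j! ≈ 0.1226.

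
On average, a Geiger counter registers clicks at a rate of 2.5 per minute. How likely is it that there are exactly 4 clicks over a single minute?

0.1336

With mean μ = 2.5 per minute,
P(N = 4) = e^(−μ) μ^4/4! = e^(−2.5) · 2.5^4/24 ≈ 0.1336.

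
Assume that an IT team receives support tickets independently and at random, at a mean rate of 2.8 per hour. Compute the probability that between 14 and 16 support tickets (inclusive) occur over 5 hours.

Over the interval, μ = 2.8 × 5 = 14 (5 hours).
P(14 ≤ N ≤ 16) = Σ_{j=14}^{16} e^(−14) · 14^j/j! ≈ 0.2915.

0.2915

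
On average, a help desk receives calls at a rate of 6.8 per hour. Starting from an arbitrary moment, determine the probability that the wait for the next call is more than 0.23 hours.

0.2093

The wait for the next event is exponential with rate λ = 6.8 per hour.
P(T > 0.23) = e^(−λt) = e^(−6.8 × 0.23) = e^(−1.564) ≈ 0.2093.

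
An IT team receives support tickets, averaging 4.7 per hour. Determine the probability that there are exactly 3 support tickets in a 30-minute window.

0.2063

Over the interval, μ = 4.7 × 0.5 = 2.35 (a 30-minute window = 0.5 hours).
P(N = 3) = e^(−μ) μ^3/3! = e^(−2.35) · 2.35^3/6 ≈ 0.2063.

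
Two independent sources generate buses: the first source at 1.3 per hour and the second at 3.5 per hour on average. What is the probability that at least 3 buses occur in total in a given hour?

Independent Poisson processes superpose: combined rate λ = 1.3 + 3.5 = 4.8 per hour.
So μ = 4.8.
P(N ≥ 3) = 1 − P(N ≤ 2) ≈ 0.8575.

0.8575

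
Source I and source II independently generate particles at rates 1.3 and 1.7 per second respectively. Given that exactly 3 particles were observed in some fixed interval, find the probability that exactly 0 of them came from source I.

Given the total, each event is independently from source I with probability p = λ_I/(λ_I+λ_II) = 1.3/3 ≈ 0.4333.
So K ~ Binomial(3, 1.3/3): P(K = 0) = C(3,0) · (1.3/3)^0 · (1.7/3)^3 ≈ 0.1820.

0.1820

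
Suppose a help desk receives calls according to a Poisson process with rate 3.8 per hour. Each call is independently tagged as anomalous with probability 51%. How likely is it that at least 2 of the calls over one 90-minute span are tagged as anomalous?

Thinning: the calls that are tagged as anomalous themselves form a Poisson process with rate 0.51 × 3.8 = 1.938 per hour.
Over the interval, μ = 1.938 × 1.5 = 2.907 (a 90-minute span = 1.5 hours).
P(N ≥ 2) = 1 − P(N ≤ 1) ≈ 0.7865.

0.7865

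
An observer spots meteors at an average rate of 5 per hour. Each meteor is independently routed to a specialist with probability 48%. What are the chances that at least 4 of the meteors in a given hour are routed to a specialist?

Thinning: the meteors that are routed to a specialist themselves form a Poisson process with rate 0.48 × 5 = 2.4 per hour.
So μ = 2.4.
P(N ≥ 4) = 1 − P(N ≤ 3) ≈ 0.2213.

0.2213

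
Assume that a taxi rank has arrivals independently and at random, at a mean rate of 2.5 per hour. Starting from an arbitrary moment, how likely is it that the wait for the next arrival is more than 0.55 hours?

The wait for the next event is exponential with rate λ = 2.5 per hour.
P(T > 0.55) = e^(−λt) = e^(−2.5 × 0.55) = e^(−1.375) ≈ 0.2528.

0.2528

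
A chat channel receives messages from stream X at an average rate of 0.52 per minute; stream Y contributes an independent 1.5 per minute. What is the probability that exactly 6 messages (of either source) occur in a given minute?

0.0125

Independent Poisson processes superpose: combined rate λ = 0.52 + 1.5 = 2.02 per minute.
So μ = 2.02.
P(N = 6) = e^(−2.02) · 2.02^6/6! ≈ 0.0125.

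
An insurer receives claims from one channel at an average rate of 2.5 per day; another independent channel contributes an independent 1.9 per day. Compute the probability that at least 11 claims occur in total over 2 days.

Independent Poisson processes superpose: combined rate λ = 2.5 + 1.9 = 4.4 per day.
Over the interval, μ = 4.4 × 2 = 8.8 (2 days).
P(N ≥ 11) = 1 − P(N ≤ 10) ≈ 0.2706.

0.2706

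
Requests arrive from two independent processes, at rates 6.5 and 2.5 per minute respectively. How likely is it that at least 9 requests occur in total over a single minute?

0.5443

Independent Poisson processes superpose: combined rate λ = 6.5 + 2.5 = 9 per minute.
So μ = 9.
P(N ≥ 9) = 1 − P(N ≤ 8) ≈ 0.5443.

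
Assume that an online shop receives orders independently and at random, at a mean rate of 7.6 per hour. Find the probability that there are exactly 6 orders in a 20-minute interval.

0.0291

Over the interval, μ = 7.6 × 1/3 ≈ 2.53333 (a 20-minute interval = 1/3 hours).
P(N = 6) = e^(−μ) μ^6/6! = e^(−2.53333) · 2.53333^6/720 ≈ 0.0291.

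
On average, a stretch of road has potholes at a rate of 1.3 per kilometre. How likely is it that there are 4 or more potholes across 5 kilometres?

Over the interval, μ = 1.3 × 5 = 6.5 (5 kilometres).
P(N ≥ 4) = 1 − P(N ≤ 3) = 1 − Σ_{j=0}^{3} e^(−μ) μ^j/j! ≈ 0.8882.

0.8882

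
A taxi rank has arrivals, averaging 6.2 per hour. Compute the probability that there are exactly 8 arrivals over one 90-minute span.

0.1269

Over the interval, μ = 6.2 × 1.5 = 9.3 (a 90-minute span = 1.5 hours).
P(N = 8) = e^(−μ) μ^8/8! = e^(−9.3) · 9.3^8/40320 ≈ 0.1269.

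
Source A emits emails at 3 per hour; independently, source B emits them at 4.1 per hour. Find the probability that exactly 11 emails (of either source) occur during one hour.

0.0478

Independent Poisson processes superpose: combined rate λ = 3 + 4.1 = 7.1 per hour.
So μ = 7.1.
P(N = 11) = e^(−7.1) · 7.1^11/11! ≈ 0.0478.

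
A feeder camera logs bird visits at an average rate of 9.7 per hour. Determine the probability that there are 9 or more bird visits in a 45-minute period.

Over the interval, μ = 9.7 × 0.75 = 7.275 (a 45-minute period = 0.75 hours).
P(N ≥ 9) = 1 − P(N ≤ 8) = 1 − Σ_{j=0}^{8} e^(−μ) μ^j/j! ≈ 0.3074.

0.3074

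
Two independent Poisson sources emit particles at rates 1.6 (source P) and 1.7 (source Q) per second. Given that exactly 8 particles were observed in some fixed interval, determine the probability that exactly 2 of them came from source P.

Given the total, each event is independently from source P with probability p = λ_P/(λ_P+λ_Q) = 1.6/3.3 ≈ 0.4848.
So K ~ Binomial(8, 1.6/3.3): P(K = 2) = C(8,2) · (1.6/3.3)^2 · (1.7/3.3)^6 ≈ 0.1230.

0.1230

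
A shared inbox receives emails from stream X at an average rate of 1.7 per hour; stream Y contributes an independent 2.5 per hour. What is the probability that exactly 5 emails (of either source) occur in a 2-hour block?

Independent Poisson processes superpose: combined rate λ = 1.7 + 2.5 = 4.2 per hour.
Over the interval, μ = 4.2 × 2 = 8.4 (a 2-hour block = 2 hours).
P(N = 5) = e^(−8.4) · 8.4^5/5! ≈ 0.0784.

0.0784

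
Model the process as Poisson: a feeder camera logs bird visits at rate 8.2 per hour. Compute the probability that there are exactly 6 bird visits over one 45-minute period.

Over the interval, μ = 8.2 × 0.75 = 6.15 (a 45-minute period = 0.75 hours).
P(N = 6) = e^(−μ) μ^6/6! = e^(−6.15) · 6.15^6/720 ≈ 0.1603.

0.1603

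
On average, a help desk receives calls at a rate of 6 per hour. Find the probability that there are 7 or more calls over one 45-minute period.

0.1689

Over the interval, μ = 6 × 0.75 = 4.5 (a 45-minute period = 0.75 hours).
P(N ≥ 7) = 1 − P(N ≤ 6) = 1 − Σ_{j=0}^{6} e^(−μ) μ^j/j! ≈ 0.1689.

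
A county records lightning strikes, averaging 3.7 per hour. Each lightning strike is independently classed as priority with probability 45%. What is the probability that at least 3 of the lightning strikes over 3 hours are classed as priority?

0.8749

Thinning: the lightning strikes that are classed as priority themselves form a Poisson process with rate 0.45 × 3.7 = 1.665 per hour.
Over the interval, μ = 1.665 × 3 = 4.995 (3 hours).
P(N ≥ 3) = 1 − P(N ≤ 2) ≈ 0.8749.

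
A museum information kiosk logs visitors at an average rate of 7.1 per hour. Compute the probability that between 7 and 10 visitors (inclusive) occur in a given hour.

0.4593

With mean μ = 7.1 per hour,
P(7 ≤ N ≤ 10) = Σ_{j=7}^{10} e^(−7.1) · 7.1^j/j! ≈ 0.4593.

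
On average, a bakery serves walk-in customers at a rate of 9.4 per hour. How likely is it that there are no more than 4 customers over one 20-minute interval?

Over the interval, μ = 9.4 × 1/3 ≈ 3.13333 (a 20-minute interval = 1/3 hours).
P(N ≤ 4) = Σ_{j=0}^{4} e^(−μ) μ^j/j! ≈ 0.7924.

0.7924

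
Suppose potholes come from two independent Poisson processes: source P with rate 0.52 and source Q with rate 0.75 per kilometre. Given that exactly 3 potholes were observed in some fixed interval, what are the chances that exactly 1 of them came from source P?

Given the total, each event is independently from source P with probability p = λ_P/(λ_P+λ_Q) = 0.52/1.27 ≈ 0.4094.
So K ~ Binomial(3, 0.52/1.27): P(K = 1) = C(3,1) · (0.52/1.27)^1 · (0.75/1.27)^2 ≈ 0.4284.

0.4284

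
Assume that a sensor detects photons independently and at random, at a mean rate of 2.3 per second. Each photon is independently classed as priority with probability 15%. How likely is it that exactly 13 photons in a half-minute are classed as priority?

0.0804

Thinning: the photons that are classed as priority themselves form a Poisson process with rate 0.15 × 2.3 = 0.345 per second.
Over the interval, μ = 0.345 × 30 = 10.35 (a half-minute = 30 seconds).
P(N = 13) = e^(−10.35) · 10.35^13/13! ≈ 0.0804.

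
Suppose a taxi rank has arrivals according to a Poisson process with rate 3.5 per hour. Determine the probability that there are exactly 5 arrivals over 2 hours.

Over the interval, μ = 3.5 × 2 = 7 (2 hours).
P(N = 5) = e^(−μ) μ^5/5! = e^(−7) · 7^5/120 ≈ 0.1277.

0.1277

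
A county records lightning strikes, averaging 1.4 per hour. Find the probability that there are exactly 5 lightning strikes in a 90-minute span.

0.0417

Over the interval, μ = 1.4 × 1.5 = 2.1 (a 90-minute span = 1.5 hours).
P(N = 5) = e^(−μ) μ^5/5! = e^(−2.1) · 2.1^5/120 ≈ 0.0417.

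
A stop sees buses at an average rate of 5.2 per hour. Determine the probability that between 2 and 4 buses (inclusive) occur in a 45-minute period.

0.5492

Over the interval, μ = 5.2 × 0.75 = 3.9 (a 45-minute period = 0.75 hours).
P(2 ≤ N ≤ 4) = Σ_{j=2}^{4} e^(−3.9) · 3.9^j/j! ≈ 0.5492.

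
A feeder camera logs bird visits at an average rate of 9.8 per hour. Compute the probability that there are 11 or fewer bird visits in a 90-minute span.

0.2054

Over the interval, μ = 9.8 × 1.5 = 14.7 (a 90-minute span = 1.5 hours).
P(N ≤ 11) = Σ_{j=0}^{11} e^(−μ) μ^j/j! ≈ 0.2054.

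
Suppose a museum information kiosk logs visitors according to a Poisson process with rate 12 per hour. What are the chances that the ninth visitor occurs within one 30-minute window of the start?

0.1528

Over the interval, μ = 12 × 0.5 = 6 (a 30-minute window = 0.5 hours).
The ninth arrival falls in the interval iff at least 9 events occur there: P(S_9 ≤ t) = P(N ≥ 9) = 1 − P(N ≤ 8) ≈ 0.1528.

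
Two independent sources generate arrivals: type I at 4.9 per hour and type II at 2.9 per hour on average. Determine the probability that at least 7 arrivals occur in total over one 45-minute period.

Independent Poisson processes superpose: combined rate λ = 4.9 + 2.9 = 7.8 per hour.
Over the interval, μ = 7.8 × 0.75 = 5.85 (a 45-minute period = 0.75 hours).
P(N ≥ 7) = 1 − P(N ≤ 6) ≈ 0.3696.

0.3696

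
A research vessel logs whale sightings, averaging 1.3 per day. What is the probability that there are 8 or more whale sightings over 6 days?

0.5188

Over the interval, μ = 1.3 × 6 = 7.8 (6 days).
P(N ≥ 8) = 1 − P(N ≤ 7) = 1 − Σ_{j=0}^{7} e^(−μ) μ^j/j! ≈ 0.5188.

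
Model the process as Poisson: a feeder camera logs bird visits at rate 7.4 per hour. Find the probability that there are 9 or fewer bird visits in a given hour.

With mean μ = 7.4 per hour,
P(N ≤ 9) = Σ_{j=0}^{9} e^(−μ) μ^j/j! ≈ 0.7877.

0.7877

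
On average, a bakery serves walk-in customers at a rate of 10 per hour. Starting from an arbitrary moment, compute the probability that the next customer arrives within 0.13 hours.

Inter-arrival times are exponential with rate λ = 10 per hour.
P(T ≤ 0.13) = 1 − e^(−λt) = 1 − e^(−10 × 0.13) = 1 − e^(−1.3) ≈ 0.7275.

0.7275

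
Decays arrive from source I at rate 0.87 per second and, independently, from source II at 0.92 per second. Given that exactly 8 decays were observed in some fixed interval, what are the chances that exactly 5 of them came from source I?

Given the total, each event is independently from source I with probability p = λ_I/(λ_I+λ_II) = 0.87/1.79 ≈ 0.4860.
So K ~ Binomial(8, 0.87/1.79): P(K = 5) = C(8,5) · (0.87/1.79)^5 · (0.92/1.79)^3 ≈ 0.2062.

0.2062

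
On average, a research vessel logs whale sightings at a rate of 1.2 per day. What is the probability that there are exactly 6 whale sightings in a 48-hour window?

0.0241

Over the interval, μ = 1.2 × 2 = 2.4 (a 48-hour window = 2 days).
P(N = 6) = e^(−μ) μ^6/6! = e^(−2.4) · 2.4^6/720 ≈ 0.0241.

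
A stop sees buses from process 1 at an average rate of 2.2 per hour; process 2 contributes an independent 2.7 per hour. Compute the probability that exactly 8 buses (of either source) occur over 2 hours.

Independent Poisson processes superpose: combined rate λ = 2.2 + 2.7 = 4.9 per hour.
Over the interval, μ = 4.9 × 2 = 9.8 (2 hours).
P(N = 8) = e^(−9.8) · 9.8^8/8! ≈ 0.1170.

0.1170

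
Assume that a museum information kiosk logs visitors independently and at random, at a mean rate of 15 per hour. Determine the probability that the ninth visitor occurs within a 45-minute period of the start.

0.7895

Over the interval, μ = 15 × 0.75 = 11.25 (a 45-minute period = 0.75 hours).
The ninth arrival falls in the interval iff at least 9 events occur there: P(S_9 ≤ t) = P(N ≥ 9) = 1 − P(N ≤ 8) ≈ 0.7895.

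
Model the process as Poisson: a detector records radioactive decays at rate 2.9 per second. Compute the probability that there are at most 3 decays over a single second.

0.6696

With mean μ = 2.9 per second,
P(N ≤ 3) = Σ_{j=0}^{3} e^(−μ) μ^j/j! ≈ 0.6696.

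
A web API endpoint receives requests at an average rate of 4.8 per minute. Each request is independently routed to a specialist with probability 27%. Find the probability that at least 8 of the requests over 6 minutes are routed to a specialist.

Thinning: the requests that are routed to a specialist themselves form a Poisson process with rate 0.27 × 4.8 = 1.296 per minute.
Over the interval, μ = 1.296 × 6 = 7.776 (6 minutes).
P(N ≥ 8) = 1 − P(N ≤ 7) ≈ 0.5154.

0.5154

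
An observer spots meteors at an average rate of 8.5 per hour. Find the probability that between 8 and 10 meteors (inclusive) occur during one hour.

0.3778

With mean μ = 8.5 per hour,
P(8 ≤ N ≤ 10) = Σ_{j=8}^{10} e^(−8.5) · 8.5^j/j! ≈ 0.3778.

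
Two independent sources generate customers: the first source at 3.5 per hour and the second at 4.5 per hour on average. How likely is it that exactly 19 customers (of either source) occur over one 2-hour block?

0.0699

Independent Poisson processes superpose: combined rate λ = 3.5 + 4.5 = 8 per hour.
Over the interval, μ = 8 × 2 = 16 (a 2-hour block = 2 hours).
P(N = 19) = e^(−16) · 16^19/19! ≈ 0.0699.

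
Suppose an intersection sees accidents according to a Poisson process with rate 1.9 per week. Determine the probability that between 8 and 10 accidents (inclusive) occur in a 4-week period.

0.3435

Over the interval, μ = 1.9 × 4 = 7.6 (a 4-week period = 4 weeks).
P(8 ≤ N ≤ 10) = Σ_{j=8}^{10} e^(−7.6) · 7.6^j/j! ≈ 0.3435.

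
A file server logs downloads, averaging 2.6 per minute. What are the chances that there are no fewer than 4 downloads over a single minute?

With mean μ = 2.6 per minute,
P(N ≥ 4) = 1 − P(N ≤ 3) = 1 − Σ_{j=0}^{3} e^(−μ) μ^j/j! ≈ 0.2640.

0.2640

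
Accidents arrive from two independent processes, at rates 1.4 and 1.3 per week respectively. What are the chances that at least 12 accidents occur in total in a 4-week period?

Independent Poisson processes superpose: combined rate λ = 1.4 + 1.3 = 2.7 per week.
Over the interval, μ = 2.7 × 4 = 10.8 (a 4-week period = 4 weeks).
P(N ≥ 12) = 1 − P(N ≤ 11) ≈ 0.3969.

0.3969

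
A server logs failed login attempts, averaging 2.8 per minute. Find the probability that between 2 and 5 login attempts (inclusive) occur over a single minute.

With mean μ = 2.8 per minute,
P(2 ≤ N ≤ 5) = Σ_{j=2}^{5} e^(−2.8) · 2.8^j/j! ≈ 0.7038.

0.7038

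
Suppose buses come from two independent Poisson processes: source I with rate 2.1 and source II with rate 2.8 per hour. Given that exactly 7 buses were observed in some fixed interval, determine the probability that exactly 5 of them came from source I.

Given the total, each event is independently from source I with probability p = λ_I/(λ_I+λ_II) = 2.1/4.9 ≈ 0.4286.
So K ~ Binomial(7, 2.1/4.9): P(K = 5) = C(7,5) · (2.1/4.9)^5 · (2.8/4.9)^2 ≈ 0.0991.

0.0991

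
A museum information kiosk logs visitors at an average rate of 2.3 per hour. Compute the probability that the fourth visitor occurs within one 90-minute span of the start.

Over the interval, μ = 2.3 × 1.5 = 3.45 (a 90-minute span = 1.5 hours).
The fourth arrival falls in the interval iff at least 4 events occur there: P(S_4 ≤ t) = P(N ≥ 4) = 1 − P(N ≤ 3) ≈ 0.4525.

0.4525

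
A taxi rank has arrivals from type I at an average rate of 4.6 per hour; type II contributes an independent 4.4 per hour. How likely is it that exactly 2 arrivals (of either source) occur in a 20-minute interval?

0.2240

Independent Poisson processes superpose: combined rate λ = 4.6 + 4.4 = 9 per hour.
Over the interval, μ = 9 × 1/3 = 3 (a 20-minute interval = 1/3 hours).
P(N = 2) = e^(−3) · 3^2/2! ≈ 0.2240.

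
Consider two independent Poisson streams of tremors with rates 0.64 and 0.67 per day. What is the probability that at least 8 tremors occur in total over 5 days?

0.3346

Independent Poisson processes superpose: combined rate λ = 0.64 + 0.67 = 1.31 per day.
Over the interval, μ = 1.31 × 5 = 6.55 (5 days).
P(N ≥ 8) = 1 − P(N ≤ 7) ≈ 0.3346.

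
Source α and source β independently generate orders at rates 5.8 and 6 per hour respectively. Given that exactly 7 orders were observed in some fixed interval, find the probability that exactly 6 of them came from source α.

Given the total, each event is independently from source α with probability p = λ_α/(λ_α+λ_β) = 5.8/11.8 ≈ 0.4915.
So K ~ Binomial(7, 5.8/11.8): P(K = 6) = C(7,6) · (5.8/11.8)^6 · (6/11.8)^1 ≈ 0.0502.

0.0502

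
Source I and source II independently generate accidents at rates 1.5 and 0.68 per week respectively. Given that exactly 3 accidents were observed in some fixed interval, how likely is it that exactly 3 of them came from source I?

Given the total, each event is independently from source I with probability p = λ_I/(λ_I+λ_II) = 1.5/2.18 ≈ 0.6881.
So K ~ Binomial(3, 1.5/2.18): P(K = 3) = C(3,3) · (1.5/2.18)^3 · (0.68/2.18)^0 ≈ 0.3258.

0.3258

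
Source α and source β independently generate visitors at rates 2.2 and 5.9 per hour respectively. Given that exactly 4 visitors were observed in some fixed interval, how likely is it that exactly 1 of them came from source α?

0.4199

Given the total, each event is independently from source α with probability p = λ_α/(λ_α+λ_β) = 2.2/8.1 ≈ 0.2716.
So K ~ Binomial(4, 2.2/8.1): P(K = 1) = C(4,1) · (2.2/8.1)^1 · (5.9/8.1)^3 ≈ 0.4199.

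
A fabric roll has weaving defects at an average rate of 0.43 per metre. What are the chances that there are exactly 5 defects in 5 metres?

0.0446

Over the interval, μ = 0.43 × 5 = 2.15 (5 metres).
P(N = 5) = e^(−μ) μ^5/5! = e^(−2.15) · 2.15^5/120 ≈ 0.0446.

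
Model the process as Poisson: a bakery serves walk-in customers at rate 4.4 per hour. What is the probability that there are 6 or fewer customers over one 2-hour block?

0.2256

Over the interval, μ = 4.4 × 2 = 8.8 (a 2-hour block = 2 hours).
P(N ≤ 6) = Σ_{j=0}^{6} e^(−μ) μ^j/j! ≈ 0.2256.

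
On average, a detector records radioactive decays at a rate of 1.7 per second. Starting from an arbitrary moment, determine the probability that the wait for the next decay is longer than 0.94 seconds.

0.2023

The wait for the next event is exponential with rate λ = 1.7 per second.
P(T > 0.94) = e^(−λt) = e^(−1.7 × 0.94) = e^(−1.598) ≈ 0.2023.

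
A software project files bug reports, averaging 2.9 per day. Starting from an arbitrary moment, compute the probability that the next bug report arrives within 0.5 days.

0.7654

Inter-arrival times are exponential with rate λ = 2.9 per day.
P(T ≤ 0.5) = 1 − e^(−λt) = 1 − e^(−2.9 × 0.5) = 1 − e^(−1.45) ≈ 0.7654.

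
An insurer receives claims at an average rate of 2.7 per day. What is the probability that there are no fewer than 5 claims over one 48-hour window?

Over the interval, μ = 2.7 × 2 = 5.4 (a 48-hour window = 2 days).
P(N ≥ 5) = 1 − P(N ≤ 4) = 1 − Σ_{j=0}^{4} e^(−μ) μ^j/j! ≈ 0.6267.

0.6267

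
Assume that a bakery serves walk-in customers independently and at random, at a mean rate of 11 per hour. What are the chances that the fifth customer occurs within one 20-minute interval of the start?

Over the interval, μ = 11 × 1/3 ≈ 3.66667 (a 20-minute interval = 1/3 hours).
The fifth arrival falls in the interval iff at least 5 events occur there: P(S_5 ≤ t) = P(N ≥ 5) = 1 − P(N ≤ 4) ≈ 0.3064.

0.3064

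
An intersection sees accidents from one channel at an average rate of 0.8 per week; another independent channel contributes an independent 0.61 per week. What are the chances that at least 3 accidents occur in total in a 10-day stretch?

Independent Poisson processes superpose: combined rate λ = 0.8 + 0.61 = 1.41 per week.
Over the interval, μ = 1.41 × 10/7 ≈ 2.01429 (a 10-day stretch = 10/7 weeks).
P(N ≥ 3) = 1 − P(N ≤ 2) ≈ 0.3272.

0.3272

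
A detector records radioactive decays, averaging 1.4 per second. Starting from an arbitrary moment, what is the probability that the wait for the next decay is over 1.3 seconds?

0.1620

The wait for the next event is exponential with rate λ = 1.4 per second.
P(T > 1.3) = e^(−λt) = e^(−1.4 × 1.3) = e^(−1.82) ≈ 0.1620.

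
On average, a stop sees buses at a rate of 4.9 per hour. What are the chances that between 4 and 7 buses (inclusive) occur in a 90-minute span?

Over the interval, μ = 4.9 × 1.5 = 7.35 (a 90-minute span = 1.5 hours).
P(4 ≤ N ≤ 7) = Σ_{j=4}^{7} e^(−7.35) · 7.35^j/j! ≈ 0.4815.

0.4815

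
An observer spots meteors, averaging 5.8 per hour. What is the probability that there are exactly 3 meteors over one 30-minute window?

Over the interval, μ = 5.8 × 0.5 = 2.9 (a 30-minute window = 0.5 hours).
P(N = 3) = e^(−μ) μ^3/3! = e^(−2.9) · 2.9^3/6 ≈ 0.2237.

0.2237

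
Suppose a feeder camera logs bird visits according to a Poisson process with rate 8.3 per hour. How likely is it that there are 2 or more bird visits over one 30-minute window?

Over the interval, μ = 8.3 × 0.5 = 4.15 (a 30-minute window = 0.5 hours).
P(N ≥ 2) = 1 − P(N ≤ 1) = 1 − Σ_{j=0}^{1} e^(−μ) μ^j/j! ≈ 0.9188.

0.9188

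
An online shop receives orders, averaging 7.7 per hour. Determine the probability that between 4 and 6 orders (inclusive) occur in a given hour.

0.2996

With mean μ = 7.7 per hour,
P(4 ≤ N ≤ 6) = Σ_{j=4}^{6} e^(−7.7) · 7.7^j/j! ≈ 0.2996.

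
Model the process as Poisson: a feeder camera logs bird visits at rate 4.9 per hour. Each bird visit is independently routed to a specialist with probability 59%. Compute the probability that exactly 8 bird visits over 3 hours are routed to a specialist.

0.1359

Thinning: the bird visits that are routed to a specialist themselves form a Poisson process with rate 0.59 × 4.9 = 2.891 per hour.
Over the interval, μ = 2.891 × 3 = 8.673 (3 hours).
P(N = 8) = e^(−8.673) · 8.673^8/8! ≈ 0.1359.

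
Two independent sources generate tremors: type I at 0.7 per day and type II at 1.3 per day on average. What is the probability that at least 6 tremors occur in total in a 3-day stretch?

Independent Poisson processes superpose: combined rate λ = 0.7 + 1.3 = 2 per day.
Over the interval, μ = 2 × 3 = 6 (a 3-day stretch = 3 days).
P(N ≥ 6) = 1 − P(N ≤ 5) ≈ 0.5543.

0.5543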